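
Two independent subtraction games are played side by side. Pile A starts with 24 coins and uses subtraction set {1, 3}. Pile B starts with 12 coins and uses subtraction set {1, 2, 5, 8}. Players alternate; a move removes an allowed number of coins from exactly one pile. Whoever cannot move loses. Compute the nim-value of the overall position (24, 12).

Pile A, S = {1, 3}:
G(0) = 0
G(1) = mex{0} = 1
G(2) = mex{1} = 0
G(3) = mex{0,0} = 1
G(4) = mex{1,1} = 0
G(5) = mex{0,0} = 1
G(6) = mex{1,1} = 0
G(7) = mex{0,0} = 1
G(8) = mex{1,1} = 0
G(9) = mex{0,0} = 1
G(10) = mex{1,1} = 0
G(11) = mex{0,0} = 1
G(12) = mex{1,1} = 0
G(13) = mex{0,0} = 1
G(14) = mex{1,1} = 0
G(15) = mex{0,0} = 1
G(16) = mex{1,1} = 0
G(17) = mex{0,0} = 1
G(18) = mex{1,1} = 0
G(19) = mex{0,0} = 1
G(20) = mex{1,1} = 0
G(21) = mex{0,0} = 1
G(22) = mex{1,1} = 0
G(23) = mex{0,0} = 1
G(24) = mex{1,1} = 0
G_A(24) = 0.
Pile B, S = {1, 2, 5, 8}:
n :  0  1  2  3  4  5  6  7  8  9 10 11 12
G :  0  1  2  0  1  2  0  1  2  0  1  2  0
G_B(12) = 0.
Combined Grundy value = 0 ⊕ 0 = 0.

0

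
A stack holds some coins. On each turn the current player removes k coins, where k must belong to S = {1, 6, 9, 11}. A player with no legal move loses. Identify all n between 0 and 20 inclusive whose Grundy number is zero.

0, 2, 4, 7, 12, 14, 17, 19

G(0) = 0
G(1) = mex{0} = 1
G(2) = mex{1} = 0
G(3) = mex{0} = 1
G(4) = mex{1} = 0
G(5) = mex{0} = 1
G(6) = mex{1,0} = 2
G(7) = mex{2,1} = 0
G(8) = mex{0,0} = 1
G(9) = mex{1,1,0} = 2
G(10) = mex{2,0,1} = 3
G(11) = mex{3,1,0,0} = 2
G(12) = mex{2,2,1,1} = 0
G(13) = mex{0,0,0,0} = 1
G(14) = mex{1,1,1,1} = 0
G(15) = mex{0,2,2,0} = 1
G(16) = mex{1,3,0,1} = 2
G(17) = mex{2,2,1,2} = 0
G(18) = mex{0,0,2,0} = 1
G(19) = mex{1,1,3,1} = 0
G(20) = mex{0,0,2,2} = 1
P-positions are exactly the n with G(n) = 0.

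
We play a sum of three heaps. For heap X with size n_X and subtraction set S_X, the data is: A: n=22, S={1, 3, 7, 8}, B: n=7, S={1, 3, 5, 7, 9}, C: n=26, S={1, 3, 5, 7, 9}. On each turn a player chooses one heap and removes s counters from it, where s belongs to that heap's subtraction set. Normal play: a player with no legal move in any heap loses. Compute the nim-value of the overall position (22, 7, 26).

Heap A, S = {1, 3, 7, 8}:
G(0) = 0
G(1) = mex{0} = 1
G(2) = mex{1} = 0
G(3) = mex{0,0} = 1
G(4) = mex{1,1} = 0
G(5) = mex{0,0} = 1
G(6) = mex{1,1} = 0
G(7) = mex{0,0,0} = 1
G(8) = mex{1,1,1,0} = 2
G(9) = mex{2,0,0,1} = 3
G(10) = mex{3,1,1,0} = 2
G(11) = mex{2,2,0,1} = 3
G(12) = mex{3,3,1,0} = 2
G(13) = mex{2,2,0,1} = 3
G(14) = mex{3,3,1,0} = 2
G(15) = mex{2,2,2,1} = 0
G(16) = mex{0,3,3,2} = 1
G(17) = mex{1,2,2,3} = 0
G(18) = mex{0,0,3,2} = 1
G(19) = mex{1,1,2,3} = 0
G(20) = mex{0,0,3,2} = 1
G(21) = mex{1,1,2,3} = 0
G(22) = mex{0,0,0,2} = 1
G_A(22) = 1.
Heap B, S = {1, 3, 5, 7, 9}:
n : 0 1 2 3 4 5 6 7
G : 0 1 0 1 0 1 0 1
G_B(7) = 1.
Heap C, S = {1, 3, 5, 7, 9}:
G(0) = 0
G(1) = mex{0} = 1
G(2) = mex{1} = 0
G(3) = mex{0,0} = 1
G(4) = mex{1,1} = 0
G(5) = mex{0,0,0} = 1
G(6) = mex{1,1,1} = 0
G(7) = mex{0,0,0,0} = 1
G(8) = mex{1,1,1,1} = 0
G(9) = mex{0,0,0,0,0} = 1
G(10) = mex{1,1,1,1,1} = 0
G(11) = mex{0,0,0,0,0} = 1
G(12) = mex{1,1,1,1,1} = 0
G(13) = mex{0,0,0,0,0} = 1
G(14) = mex{1,1,1,1,1} = 0
G(15) = mex{0,0,0,0,0} = 1
G(16) = mex{1,1,1,1,1} = 0
G(17) = mex{0,0,0,0,0} = 1
G(18) = mex{1,1,1,1,1} = 0
G(19) = mex{0,0,0,0,0} = 1
G(20) = mex{1,1,1,1,1} = 0
G(21) = mex{0,0,0,0,0} = 1
G(22) = mex{1,1,1,1,1} = 0
G(23) = mex{0,0,0,0,0} = 1
G(24) = mex{1,1,1,1,1} = 0
G(25) = mex{0,0,0,0,0} = 1
G(26) = mex{1,1,1,1,1} = 0
G_C(26) = 0.
Combined Grundy value = 1 ⊕ 1 ⊕ 0 = 0.

0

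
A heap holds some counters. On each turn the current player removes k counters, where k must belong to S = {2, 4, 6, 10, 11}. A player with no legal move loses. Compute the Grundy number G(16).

G(0) = 0
G(1) = mex{} = 0
G(2) = mex{0} = 1
G(3) = mex{0} = 1
G(4) = mex{1,0} = 2
G(5) = mex{1,0} = 2
G(6) = mex{2,1,0} = 3
G(7) = mex{2,1,0} = 3
G(8) = mex{3,2,1} = 0
G(9) = mex{3,2,1} = 0
G(10) = mex{0,3,2,0} = 1
G(11) = mex{0,3,2,0,0} = 1
G(12) = mex{1,0,3,1,0} = 2
G(13) = mex{1,0,3,1,1} = 2
G(14) = mex{2,1,0,2,1} = 3
G(15) = mex{2,1,0,2,2} = 3
G(16) = mex{3,2,1,3,2} = 0

0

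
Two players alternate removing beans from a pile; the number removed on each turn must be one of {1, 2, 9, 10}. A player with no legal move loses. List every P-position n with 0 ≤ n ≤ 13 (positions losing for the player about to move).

0, 3, 6, 11

G(0) = 0
G(1) = mex{0} = 1
G(2) = mex{1,0} = 2
G(3) = mex{2,1} = 0
G(4) = mex{0,2} = 1
G(5) = mex{1,0} = 2
G(6) = mex{2,1} = 0
G(7) = mex{0,2} = 1
G(8) = mex{1,0} = 2
G(9) = mex{2,1,0} = 3
G(10) = mex{3,2,1,0} = 4
G(11) = mex{4,3,2,1} = 0
G(12) = mex{0,4,0,2} = 1
G(13) = mex{1,0,1,0} = 2
P-positions are exactly the n with G(n) = 0.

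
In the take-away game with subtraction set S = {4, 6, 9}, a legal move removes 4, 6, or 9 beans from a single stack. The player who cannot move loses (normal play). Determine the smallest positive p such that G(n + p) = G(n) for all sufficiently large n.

13

n :  0  1  2  3  4  5  6  7  8  9 10 11 12 13 14 15 16 17 18 19 20 21 22 23 24 25 26 27
G :  0  0  0  0  1  1  1  1  2  2  2  2  3  0  0  0  0  1  1  1  1  2  2  2  2  3  0  0
G(n+13) = G(n) holds for n = 0,…,8 (a full window of length max(S) = 9), so the sequence is purely periodic with period 13.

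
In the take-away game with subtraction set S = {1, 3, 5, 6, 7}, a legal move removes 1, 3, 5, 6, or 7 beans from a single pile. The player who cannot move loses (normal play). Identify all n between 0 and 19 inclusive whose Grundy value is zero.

0, 2, 4, 12, 14, 16

n :  0  1  2  3  4  5  6  7  8  9 10 11 12 13 14 15 16 17 18 19
G :  0  1  0  1  0  1  2  3  2  3  2  3  0  1  0  1  0  1  2  3
P-positions are exactly the n with G(n) = 0.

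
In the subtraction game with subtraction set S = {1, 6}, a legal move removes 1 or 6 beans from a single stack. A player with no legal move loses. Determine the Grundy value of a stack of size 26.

G(0) = 0
G(1) = mex{0} = 1
G(2) = mex{1} = 0
G(3) = mex{0} = 1
G(4) = mex{1} = 0
G(5) = mex{0} = 1
G(6) = mex{1,0} = 2
G(7) = mex{2,1} = 0
G(8) = mex{0,0} = 1
G(9) = mex{1,1} = 0
G(10) = mex{0,0} = 1
G(11) = mex{1,1} = 0
G(12) = mex{0,2} = 1
G(13) = mex{1,0} = 2
G(14) = mex{2,1} = 0
G(15) = mex{0,0} = 1
G(16) = mex{1,1} = 0
G(17) = mex{0,0} = 1
G(18) = mex{1,1} = 0
G(19) = mex{0,2} = 1
G(20) = mex{1,0} = 2
G(21) = mex{2,1} = 0
G(22) = mex{0,0} = 1
G(23) = mex{1,1} = 0
G(24) = mex{0,0} = 1
G(25) = mex{1,1} = 0
G(26) = mex{0,2} = 1

1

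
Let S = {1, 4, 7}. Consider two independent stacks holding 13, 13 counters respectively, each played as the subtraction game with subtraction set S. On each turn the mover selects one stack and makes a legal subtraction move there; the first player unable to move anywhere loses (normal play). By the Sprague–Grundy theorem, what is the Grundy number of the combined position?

All stacks use S = {1, 4, 7}:
n :  0  1  2  3  4  5  6  7  8  9 10 11 12 13
G :  0  1  0  1  2  0  1  2  0  1  0  1  2  0
Stack A: G(13) = 0.
Stack B: G(13) = 0.
Combined Grundy value = 0 ⊕ 0 = 0.

0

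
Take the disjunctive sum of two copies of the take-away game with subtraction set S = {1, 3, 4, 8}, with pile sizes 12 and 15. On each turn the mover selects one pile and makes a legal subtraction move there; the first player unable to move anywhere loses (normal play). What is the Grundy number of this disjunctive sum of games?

2

All piles use S = {1, 3, 4, 8}:
n :  0  1  2  3  4  5  6  7  8  9 10 11 12 13 14 15
G :  0  1  0  1  2  3  2  0  1  0  1  2  3  2  0  1
Pile A: G(12) = 3.
Pile B: G(15) = 1.
Combined Grundy value = 3 ⊕ 1 = 2.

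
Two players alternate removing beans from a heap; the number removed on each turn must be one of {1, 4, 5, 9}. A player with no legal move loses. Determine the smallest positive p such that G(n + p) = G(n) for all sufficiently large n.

G(0) = 0
G(1) = mex{0} = 1
G(2) = mex{1} = 0
G(3) = mex{0} = 1
G(4) = mex{1,0} = 2
G(5) = mex{2,1,0} = 3
G(6) = mex{3,0,1} = 2
G(7) = mex{2,1,0} = 3
G(8) = mex{3,2,1} = 0
G(9) = mex{0,3,2,0} = 1
G(10) = mex{1,2,3,1} = 0
G(11) = mex{0,3,2,0} = 1
G(12) = mex{1,0,3,1} = 2
G(13) = mex{2,1,0,2} = 3
G(14) = mex{3,0,1,3} = 2
G(15) = mex{2,1,0,2} = 3
G(16) = mex{3,2,1,3} = 0
G(17) = mex{0,3,2,0} = 1
G(18) = mex{1,2,3,1} = 0
G(n+8) = G(n) holds for n = 0,…,8 (a full window of length max(S) = 9), so the sequence is purely periodic with period 8.

8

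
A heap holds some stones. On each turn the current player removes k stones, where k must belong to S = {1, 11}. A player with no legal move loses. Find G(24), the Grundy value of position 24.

0

n :  0  1  2  3  4  5  6  7  8  9 10 11 12 13 14 15 16 17 18 19 20 21 22 23 24
G :  0  1  0  1  0  1  0  1  0  1  0  1  0  1  0  1  0  1  0  1  0  1  0  1  0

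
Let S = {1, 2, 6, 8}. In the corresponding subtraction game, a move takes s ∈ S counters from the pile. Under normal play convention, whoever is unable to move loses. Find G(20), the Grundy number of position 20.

3

n :  0  1  2  3  4  5  6  7  8  9 10 11 12 13 14 15 16 17 18 19 20
G :  0  1  2  0  1  2  3  0  1  2  0  1  2  3  0  1  2  0  1  2  3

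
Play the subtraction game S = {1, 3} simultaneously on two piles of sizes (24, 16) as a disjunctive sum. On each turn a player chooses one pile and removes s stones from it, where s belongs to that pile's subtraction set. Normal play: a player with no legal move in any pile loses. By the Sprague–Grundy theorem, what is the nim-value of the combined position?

All piles use S = {1, 3}:
n :  0  1  2  3  4  5  6  7  8  9 10 11 12 13 14 15 16 17 18 19 20 21 22 23 24
G :  0  1  0  1  0  1  0  1  0  1  0  1  0  1  0  1  0  1  0  1  0  1  0  1  0
Pile A: G(24) = 0.
Pile B: G(16) = 0.
Combined Grundy value = 0 ⊕ 0 = 0.

0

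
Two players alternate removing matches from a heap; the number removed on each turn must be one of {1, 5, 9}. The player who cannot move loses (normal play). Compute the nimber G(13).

1

G(0) = 0
G(1) = mex{0} = 1
G(2) = mex{1} = 0
G(3) = mex{0} = 1
G(4) = mex{1} = 0
G(5) = mex{0,0} = 1
G(6) = mex{1,1} = 0
G(7) = mex{0,0} = 1
G(8) = mex{1,1} = 0
G(9) = mex{0,0,0} = 1
G(10) = mex{1,1,1} = 0
G(11) = mex{0,0,0} = 1
G(12) = mex{1,1,1} = 0
G(13) = mex{0,0,0} = 1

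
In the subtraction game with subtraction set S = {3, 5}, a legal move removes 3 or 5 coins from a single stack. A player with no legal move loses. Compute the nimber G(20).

n :  0  1  2  3  4  5  6  7  8  9 10 11 12 13 14 15 16 17 18 19 20
G :  0  0  0  1  1  1  2  2  0  0  0  1  1  1  2  2  0  0  0  1  1

1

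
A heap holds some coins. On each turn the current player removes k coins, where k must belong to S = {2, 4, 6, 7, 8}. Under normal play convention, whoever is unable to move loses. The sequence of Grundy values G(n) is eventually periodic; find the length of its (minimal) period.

n :  0  1  2  3  4  5  6  7  8  9 10 11 12 13 14 15 16 17 18 19 20 21
G :  0  0  1  1  2  2  3  3  4  4  0  0  1  1  2  2  3  3  4  4  0  0
G(n+10) = G(n) holds for n = 0,…,7 (a full window of length max(S) = 8), so the sequence is purely periodic with period 10.

10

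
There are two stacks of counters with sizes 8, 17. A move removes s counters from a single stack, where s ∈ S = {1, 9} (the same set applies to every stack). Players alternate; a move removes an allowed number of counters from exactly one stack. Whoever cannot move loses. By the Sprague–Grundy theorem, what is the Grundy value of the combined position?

1

All stacks use S = {1, 9}:
G(0) = 0
G(1) = mex{0} = 1
G(2) = mex{1} = 0
G(3) = mex{0} = 1
G(4) = mex{1} = 0
G(5) = mex{0} = 1
G(6) = mex{1} = 0
G(7) = mex{0} = 1
G(8) = mex{1} = 0
G(9) = mex{0,0} = 1
G(10) = mex{1,1} = 0
G(11) = mex{0,0} = 1
G(12) = mex{1,1} = 0
G(13) = mex{0,0} = 1
G(14) = mex{1,1} = 0
G(15) = mex{0,0} = 1
G(16) = mex{1,1} = 0
G(17) = mex{0,0} = 1
Stack A: G(8) = 0.
Stack B: G(17) = 1.
Combined Grundy value = 0 ⊕ 1 = 1.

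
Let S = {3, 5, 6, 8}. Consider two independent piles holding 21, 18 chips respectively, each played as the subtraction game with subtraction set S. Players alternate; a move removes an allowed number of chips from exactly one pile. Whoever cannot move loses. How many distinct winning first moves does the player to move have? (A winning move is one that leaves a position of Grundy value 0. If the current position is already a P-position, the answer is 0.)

2

All piles use S = {3, 5, 6, 8}:
n :  0  1  2  3  4  5  6  7  8  9 10 11 12 13 14 15 16 17 18 19 20 21
G :  0  0  0  1  1  1  2  2  2  3  3  0  0  0  1  1  1  2  2  2  3  3
Pile A: G(21) = 3.
Pile B: G(18) = 2.
Combined Grundy value = 3 ⊕ 2 = 1.
A winning move leaves total XOR = 0, i.e. changes one component's Grundy value g to g ⊕ X where X is the current total.
Pile A: need g' = 3⊕1 = 2. Options: 21−3→G=2, 21−5→G=1, 21−6→G=1, 21−8→G=0. Hits: 1.
Pile B: need g' = 2⊕1 = 3. Options: 18−3→G=1, 18−5→G=0, 18−6→G=0, 18−8→G=3. Hits: 1.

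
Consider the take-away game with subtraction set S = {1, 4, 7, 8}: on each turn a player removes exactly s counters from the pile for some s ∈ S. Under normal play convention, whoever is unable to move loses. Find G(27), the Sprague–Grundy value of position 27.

0

n :  0  1  2  3  4  5  6  7  8  9 10 11 12 13 14 15 16 17 18 19 20 21 22 23 24 25 26 27
G :  0  1  0  1  2  0  1  2  3  2  3  0  1  3  0  1  0  1  2  3  2  4  3  2  3  0  1  0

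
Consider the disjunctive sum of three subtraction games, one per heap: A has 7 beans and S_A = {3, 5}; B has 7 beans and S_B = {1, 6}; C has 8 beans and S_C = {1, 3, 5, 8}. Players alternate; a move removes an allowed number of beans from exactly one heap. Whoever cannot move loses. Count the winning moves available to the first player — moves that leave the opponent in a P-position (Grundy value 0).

Heap A, S = {3, 5}:
n : 0 1 2 3 4 5 6 7
G : 0 0 0 1 1 1 2 2
G_A(7) = 2.
Heap B, S = {1, 6}:
G(0) = 0
G(1) = mex{0} = 1
G(2) = mex{1} = 0
G(3) = mex{0} = 1
G(4) = mex{1} = 0
G(5) = mex{0} = 1
G(6) = mex{1,0} = 2
G(7) = mex{2,1} = 0
G_B(7) = 0.
Heap C, S = {1, 3, 5, 8}:
n : 0 1 2 3 4 5 6 7 8
G : 0 1 0 1 0 1 0 1 2
G_C(8) = 2.
Combined Grundy value = 2 ⊕ 0 ⊕ 2 = 0.
A winning move leaves total XOR = 0, i.e. changes one component's Grundy value g to g ⊕ X where X is the current total.
Heap A: target g' = 2⊕0 = 2, but every legal move changes the Grundy value (mex property), so 0 moves.
Heap B: target g' = 0⊕0 = 0, but every legal move changes the Grundy value (mex property), so 0 moves.
Heap C: target g' = 2⊕0 = 2, but every legal move changes the Grundy value (mex property), so 0 moves.

0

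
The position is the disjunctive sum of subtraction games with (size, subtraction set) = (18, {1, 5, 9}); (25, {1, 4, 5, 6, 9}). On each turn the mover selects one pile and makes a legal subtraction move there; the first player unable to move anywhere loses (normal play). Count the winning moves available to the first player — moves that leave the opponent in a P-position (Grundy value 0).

Pile A, S = {1, 5, 9}:
G(0) = 0
G(1) = mex{0} = 1
G(2) = mex{1} = 0
G(3) = mex{0} = 1
G(4) = mex{1} = 0
G(5) = mex{0,0} = 1
G(6) = mex{1,1} = 0
G(7) = mex{0,0} = 1
G(8) = mex{1,1} = 0
G(9) = mex{0,0,0} = 1
G(10) = mex{1,1,1} = 0
G(11) = mex{0,0,0} = 1
G(12) = mex{1,1,1} = 0
G(13) = mex{0,0,0} = 1
G(14) = mex{1,1,1} = 0
G(15) = mex{0,0,0} = 1
G(16) = mex{1,1,1} = 0
G(17) = mex{0,0,0} = 1
G(18) = mex{1,1,1} = 0
G_A(18) = 0.
Pile B, S = {1, 4, 5, 6, 9}:
n :  0  1  2  3  4  5  6  7  8  9 10 11 12 13 14 15 16 17 18 19 20 21 22 23 24 25
G :  0  1  0  1  2  3  2  3  4  5  0  1  0  1  2  3  2  3  4  5  0  1  0  1  2  3
G_B(25) = 3.
Combined Grundy value = 0 ⊕ 3 = 3.
A winning move leaves total XOR = 0, i.e. changes one component's Grundy value g to g ⊕ X where X is the current total.
Pile A: need g' = 0⊕3 = 3. Options: 18−1→G=1, 18−5→G=1, 18−9→G=1. Hits: 0.
Pile B: need g' = 3⊕3 = 0. Options: 25−1→G=2, 25−4→G=1, 25−5→G=0, 25−6→G=5, 25−9→G=2. Hits: 1.

1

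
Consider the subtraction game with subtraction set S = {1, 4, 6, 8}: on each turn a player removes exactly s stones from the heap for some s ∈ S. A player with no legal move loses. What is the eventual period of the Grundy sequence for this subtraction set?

12

G(0) = 0
G(1) = mex{0} = 1
G(2) = mex{1} = 0
G(3) = mex{0} = 1
G(4) = mex{1,0} = 2
G(5) = mex{2,1} = 0
G(6) = mex{0,0,0} = 1
G(7) = mex{1,1,1} = 0
G(8) = mex{0,2,0,0} = 1
G(9) = mex{1,0,1,1} = 2
G(10) = mex{2,1,2,0} = 3
G(11) = mex{3,0,0,1} = 2
G(12) = mex{2,1,1,2} = 0
G(13) = mex{0,2,0,0} = 1
G(14) = mex{1,3,1,1} = 0
G(15) = mex{0,2,2,0} = 1
G(16) = mex{1,0,3,1} = 2
G(17) = mex{2,1,2,2} = 0
G(18) = mex{0,0,0,3} = 1
G(19) = mex{1,1,1,2} = 0
G(20) = mex{0,2,0,0} = 1
G(21) = mex{1,0,1,1} = 2
G(22) = mex{2,1,2,0} = 3
G(23) = mex{3,0,0,1} = 2
G(24) = mex{2,1,1,2} = 0
G(25) = mex{0,2,0,0} = 1
G(n+12) = G(n) holds for n = 0,…,7 (a full window of length max(S) = 8), so the sequence is purely periodic with period 12.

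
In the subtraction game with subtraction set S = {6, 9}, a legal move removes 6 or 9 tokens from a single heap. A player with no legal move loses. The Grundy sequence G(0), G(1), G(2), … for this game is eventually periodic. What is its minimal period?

G(0) = 0
G(1) = mex{} = 0
G(2) = mex{} = 0
G(3) = mex{} = 0
G(4) = mex{} = 0
G(5) = mex{} = 0
G(6) = mex{0} = 1
G(7) = mex{0} = 1
G(8) = mex{0} = 1
G(9) = mex{0,0} = 1
G(10) = mex{0,0} = 1
G(11) = mex{0,0} = 1
G(12) = mex{1,0} = 2
G(13) = mex{1,0} = 2
G(14) = mex{1,0} = 2
G(15) = mex{1,1} = 0
G(16) = mex{1,1} = 0
G(17) = mex{1,1} = 0
G(18) = mex{2,1} = 0
G(19) = mex{2,1} = 0
G(20) = mex{2,1} = 0
G(21) = mex{0,2} = 1
G(22) = mex{0,2} = 1
G(23) = mex{0,2} = 1
G(24) = mex{0,0} = 1
G(25) = mex{0,0} = 1
G(26) = mex{0,0} = 1
G(27) = mex{1,0} = 2
G(28) = mex{1,0} = 2
G(29) = mex{1,0} = 2
G(30) = mex{1,1} = 0
G(31) = mex{1,1} = 0
G(n+15) = G(n) holds for n = 0,…,8 (a full window of length max(S) = 9), so the sequence is purely periodic with period 15.

15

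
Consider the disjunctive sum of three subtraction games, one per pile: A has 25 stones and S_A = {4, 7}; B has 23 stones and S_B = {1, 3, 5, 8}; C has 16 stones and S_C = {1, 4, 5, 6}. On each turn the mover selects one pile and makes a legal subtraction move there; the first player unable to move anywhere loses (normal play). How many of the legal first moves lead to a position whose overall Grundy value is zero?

3

Pile A, S = {4, 7}:
G(0) = 0
G(1) = mex{} = 0
G(2) = mex{} = 0
G(3) = mex{} = 0
G(4) = mex{0} = 1
G(5) = mex{0} = 1
G(6) = mex{0} = 1
G(7) = mex{0,0} = 1
G(8) = mex{1,0} = 2
G(9) = mex{1,0} = 2
G(10) = mex{1,0} = 2
G(11) = mex{1,1} = 0
G(12) = mex{2,1} = 0
G(13) = mex{2,1} = 0
G(14) = mex{2,1} = 0
G(15) = mex{0,2} = 1
G(16) = mex{0,2} = 1
G(17) = mex{0,2} = 1
G(18) = mex{0,0} = 1
G(19) = mex{1,0} = 2
G(20) = mex{1,0} = 2
G(21) = mex{1,0} = 2
G(22) = mex{1,1} = 0
G(23) = mex{2,1} = 0
G(24) = mex{2,1} = 0
G(25) = mex{2,1} = 0
G_A(25) = 0.
Pile B, S = {1, 3, 5, 8}:
n :  0  1  2  3  4  5  6  7  8  9 10 11 12 13 14 15 16 17 18 19 20 21 22 23
G :  0  1  0  1  0  1  0  1  2  3  2  3  2  0  1  0  1  0  1  0  1  2  3  2
G_B(23) = 2.
Pile C, S = {1, 4, 5, 6}:
G(0) = 0
G(1) = mex{0} = 1
G(2) = mex{1} = 0
G(3) = mex{0} = 1
G(4) = mex{1,0} = 2
G(5) = mex{2,1,0} = 3
G(6) = mex{3,0,1,0} = 2
G(7) = mex{2,1,0,1} = 3
G(8) = mex{3,2,1,0} = 4
G(9) = mex{4,3,2,1} = 0
G(10) = mex{0,2,3,2} = 1
G(11) = mex{1,3,2,3} = 0
G(12) = mex{0,4,3,2} = 1
G(13) = mex{1,0,4,3} = 2
G(14) = mex{2,1,0,4} = 3
G(15) = mex{3,0,1,0} = 2
G(16) = mex{2,1,0,1} = 3
G_C(16) = 3.
Combined Grundy value = 0 ⊕ 2 ⊕ 3 = 1.
A winning move leaves total XOR = 0, i.e. changes one component's Grundy value g to g ⊕ X where X is the current total.
Pile A: need g' = 0⊕1 = 1. Options: 25−4→G=2, 25−7→G=1. Hits: 1.
Pile B: need g' = 2⊕1 = 3. Options: 23−1→G=3, 23−3→G=1, 23−5→G=1, 23−8→G=0. Hits: 1.
Pile C: need g' = 3⊕1 = 2. Options: 16−1→G=2, 16−4→G=1, 16−5→G=0, 16−6→G=1. Hits: 1.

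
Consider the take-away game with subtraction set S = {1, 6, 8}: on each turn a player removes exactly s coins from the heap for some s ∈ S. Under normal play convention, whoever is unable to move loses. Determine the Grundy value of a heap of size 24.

n :  0  1  2  3  4  5  6  7  8  9 10 11 12 13 14 15 16 17 18 19 20 21 22 23 24
G :  0  1  0  1  0  1  2  0  1  0  1  0  1  2  0  1  0  1  0  1  2  0  1  0  1

1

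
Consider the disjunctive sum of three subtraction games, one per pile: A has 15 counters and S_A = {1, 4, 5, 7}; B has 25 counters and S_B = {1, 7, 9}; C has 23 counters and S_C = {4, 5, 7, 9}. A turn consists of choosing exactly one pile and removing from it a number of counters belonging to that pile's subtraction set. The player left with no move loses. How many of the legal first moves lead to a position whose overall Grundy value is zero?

0

Pile A, S = {1, 4, 5, 7}:
n :  0  1  2  3  4  5  6  7  8  9 10 11 12 13 14 15
G :  0  1  0  1  2  3  2  3  0  1  0  1  2  3  2  3
G_A(15) = 3.
Pile B, S = {1, 7, 9}:
G(0) = 0
G(1) = mex{0} = 1
G(2) = mex{1} = 0
G(3) = mex{0} = 1
G(4) = mex{1} = 0
G(5) = mex{0} = 1
G(6) = mex{1} = 0
G(7) = mex{0,0} = 1
G(8) = mex{1,1} = 0
G(9) = mex{0,0,0} = 1
G(10) = mex{1,1,1} = 0
G(11) = mex{0,0,0} = 1
G(12) = mex{1,1,1} = 0
G(13) = mex{0,0,0} = 1
G(14) = mex{1,1,1} = 0
G(15) = mex{0,0,0} = 1
G(16) = mex{1,1,1} = 0
G(17) = mex{0,0,0} = 1
G(18) = mex{1,1,1} = 0
G(19) = mex{0,0,0} = 1
G(20) = mex{1,1,1} = 0
G(21) = mex{0,0,0} = 1
G(22) = mex{1,1,1} = 0
G(23) = mex{0,0,0} = 1
G(24) = mex{1,1,1} = 0
G(25) = mex{0,0,0} = 1
G_B(25) = 1.
Pile C, S = {4, 5, 7, 9}:
G(0) = 0
G(1) = mex{} = 0
G(2) = mex{} = 0
G(3) = mex{} = 0
G(4) = mex{0} = 1
G(5) = mex{0,0} = 1
G(6) = mex{0,0} = 1
G(7) = mex{0,0,0} = 1
G(8) = mex{1,0,0} = 2
G(9) = mex{1,1,0,0} = 2
G(10) = mex{1,1,0,0} = 2
G(11) = mex{1,1,1,0} = 2
G(12) = mex{2,1,1,0} = 3
G(13) = mex{2,2,1,1} = 0
G(14) = mex{2,2,1,1} = 0
G(15) = mex{2,2,2,1} = 0
G(16) = mex{3,2,2,1} = 0
G(17) = mex{0,3,2,2} = 1
G(18) = mex{0,0,2,2} = 1
G(19) = mex{0,0,3,2} = 1
G(20) = mex{0,0,0,2} = 1
G(21) = mex{1,0,0,3} = 2
G(22) = mex{1,1,0,0} = 2
G(23) = mex{1,1,0,0} = 2
G_C(23) = 2.
Combined Grundy value = 3 ⊕ 1 ⊕ 2 = 0.
A winning move leaves total XOR = 0, i.e. changes one component's Grundy value g to g ⊕ X where X is the current total.
Pile A: target g' = 3⊕0 = 3, but every legal move changes the Grundy value (mex property), so 0 moves.
Pile B: target g' = 1⊕0 = 1, but every legal move changes the Grundy value (mex property), so 0 moves.
Pile C: target g' = 2⊕0 = 2, but every legal move changes the Grundy value (mex property), so 0 moves.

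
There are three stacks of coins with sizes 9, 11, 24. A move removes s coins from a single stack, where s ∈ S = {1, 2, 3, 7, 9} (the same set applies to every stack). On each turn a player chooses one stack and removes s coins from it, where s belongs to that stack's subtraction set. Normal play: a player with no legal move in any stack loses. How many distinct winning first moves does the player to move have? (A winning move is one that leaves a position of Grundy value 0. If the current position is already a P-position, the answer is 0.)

3

All stacks use S = {1, 2, 3, 7, 9}:
G(0) = 0
G(1) = mex{0} = 1
G(2) = mex{1,0} = 2
G(3) = mex{2,1,0} = 3
G(4) = mex{3,2,1} = 0
G(5) = mex{0,3,2} = 1
G(6) = mex{1,0,3} = 2
G(7) = mex{2,1,0,0} = 3
G(8) = mex{3,2,1,1} = 0
G(9) = mex{0,3,2,2,0} = 1
G(10) = mex{1,0,3,3,1} = 2
G(11) = mex{2,1,0,0,2} = 3
G(12) = mex{3,2,1,1,3} = 0
G(13) = mex{0,3,2,2,0} = 1
G(14) = mex{1,0,3,3,1} = 2
G(15) = mex{2,1,0,0,2} = 3
G(16) = mex{3,2,1,1,3} = 0
G(17) = mex{0,3,2,2,0} = 1
G(18) = mex{1,0,3,3,1} = 2
G(19) = mex{2,1,0,0,2} = 3
G(20) = mex{3,2,1,1,3} = 0
G(21) = mex{0,3,2,2,0} = 1
G(22) = mex{1,0,3,3,1} = 2
G(23) = mex{2,1,0,0,2} = 3
G(24) = mex{3,2,1,1,3} = 0
Stack A: G(9) = 1.
Stack B: G(11) = 3.
Stack C: G(24) = 0.
Combined Grundy value = 1 ⊕ 3 ⊕ 0 = 2.
A winning move leaves total XOR = 0, i.e. changes one component's Grundy value g to g ⊕ X where X is the current total.
Stack A: need g' = 1⊕2 = 3. Options: 9−1→G=0, 9−2→G=3, 9−3→G=2, 9−7→G=2, 9−9→G=0. Hits: 1.
Stack B: need g' = 3⊕2 = 1. Options: 11−1→G=2, 11−2→G=1, 11−3→G=0, 11−7→G=0, 11−9→G=2. Hits: 1.
Stack C: need g' = 0⊕2 = 2. Options: 24−1→G=3, 24−2→G=2, 24−3→G=1, 24−7→G=1, 24−9→G=3. Hits: 1.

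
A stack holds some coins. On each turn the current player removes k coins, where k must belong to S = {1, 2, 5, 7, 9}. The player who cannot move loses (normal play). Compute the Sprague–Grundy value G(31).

G(0) = 0
G(1) = mex{0} = 1
G(2) = mex{1,0} = 2
G(3) = mex{2,1} = 0
G(4) = mex{0,2} = 1
G(5) = mex{1,0,0} = 2
G(6) = mex{2,1,1} = 0
G(7) = mex{0,2,2,0} = 1
G(8) = mex{1,0,0,1} = 2
G(9) = mex{2,1,1,2,0} = 3
G(10) = mex{3,2,2,0,1} = 4
G(11) = mex{4,3,0,1,2} = 5
G(12) = mex{5,4,1,2,0} = 3
G(13) = mex{3,5,2,0,1} = 4
G(14) = mex{4,3,3,1,2} = 0
G(15) = mex{0,4,4,2,0} = 1
G(16) = mex{1,0,5,3,1} = 2
G(17) = mex{2,1,3,4,2} = 0
G(18) = mex{0,2,4,5,3} = 1
G(19) = mex{1,0,0,3,4} = 2
G(20) = mex{2,1,1,4,5} = 0
G(21) = mex{0,2,2,0,3} = 1
G(22) = mex{1,0,0,1,4} = 2
G(23) = mex{2,1,1,2,0} = 3
G(24) = mex{3,2,2,0,1} = 4
G(25) = mex{4,3,0,1,2} = 5
G(26) = mex{5,4,1,2,0} = 3
G(27) = mex{3,5,2,0,1} = 4
G(28) = mex{4,3,3,1,2} = 0
G(29) = mex{0,4,4,2,0} = 1
G(30) = mex{1,0,5,3,1} = 2
G(31) = mex{2,1,3,4,2} = 0

0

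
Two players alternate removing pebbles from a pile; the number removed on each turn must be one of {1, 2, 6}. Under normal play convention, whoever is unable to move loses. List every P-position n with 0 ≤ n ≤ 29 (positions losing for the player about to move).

G(0) = 0
G(1) = mex{0} = 1
G(2) = mex{1,0} = 2
G(3) = mex{2,1} = 0
G(4) = mex{0,2} = 1
G(5) = mex{1,0} = 2
G(6) = mex{2,1,0} = 3
G(7) = mex{3,2,1} = 0
G(8) = mex{0,3,2} = 1
G(9) = mex{1,0,0} = 2
G(10) = mex{2,1,1} = 0
G(11) = mex{0,2,2} = 1
G(12) = mex{1,0,3} = 2
G(13) = mex{2,1,0} = 3
G(14) = mex{3,2,1} = 0
G(15) = mex{0,3,2} = 1
G(16) = mex{1,0,0} = 2
G(17) = mex{2,1,1} = 0
G(18) = mex{0,2,2} = 1
G(19) = mex{1,0,3} = 2
G(20) = mex{2,1,0} = 3
G(21) = mex{3,2,1} = 0
G(22) = mex{0,3,2} = 1
G(23) = mex{1,0,0} = 2
G(24) = mex{2,1,1} = 0
G(25) = mex{0,2,2} = 1
G(26) = mex{1,0,3} = 2
G(27) = mex{2,1,0} = 3
G(28) = mex{3,2,1} = 0
G(29) = mex{0,3,2} = 1
P-positions are exactly the n with G(n) = 0.

0, 3, 7, 10, 14, 17, 21, 24, 28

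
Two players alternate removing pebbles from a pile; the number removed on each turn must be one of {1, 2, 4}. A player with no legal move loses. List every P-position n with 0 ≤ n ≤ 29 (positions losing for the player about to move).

G(0) = 0
G(1) = mex{0} = 1
G(2) = mex{1,0} = 2
G(3) = mex{2,1} = 0
G(4) = mex{0,2,0} = 1
G(5) = mex{1,0,1} = 2
G(6) = mex{2,1,2} = 0
G(7) = mex{0,2,0} = 1
G(8) = mex{1,0,1} = 2
G(9) = mex{2,1,2} = 0
G(10) = mex{0,2,0} = 1
G(11) = mex{1,0,1} = 2
G(12) = mex{2,1,2} = 0
G(13) = mex{0,2,0} = 1
G(14) = mex{1,0,1} = 2
G(15) = mex{2,1,2} = 0
G(16) = mex{0,2,0} = 1
G(17) = mex{1,0,1} = 2
G(18) = mex{2,1,2} = 0
G(19) = mex{0,2,0} = 1
G(20) = mex{1,0,1} = 2
G(21) = mex{2,1,2} = 0
G(22) = mex{0,2,0} = 1
G(23) = mex{1,0,1} = 2
G(24) = mex{2,1,2} = 0
G(25) = mex{0,2,0} = 1
G(26) = mex{1,0,1} = 2
G(27) = mex{2,1,2} = 0
G(28) = mex{0,2,0} = 1
G(29) = mex{1,0,1} = 2
P-positions are exactly the n with G(n) = 0.

0, 3, 6, 9, 12, 15, 18, 21, 24, 27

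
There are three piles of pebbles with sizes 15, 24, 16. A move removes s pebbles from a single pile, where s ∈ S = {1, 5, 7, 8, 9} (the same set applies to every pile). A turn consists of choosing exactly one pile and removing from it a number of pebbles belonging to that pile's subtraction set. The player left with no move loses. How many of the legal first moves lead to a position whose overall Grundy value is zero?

All piles use S = {1, 5, 7, 8, 9}:
G(0) = 0
G(1) = mex{0} = 1
G(2) = mex{1} = 0
G(3) = mex{0} = 1
G(4) = mex{1} = 0
G(5) = mex{0,0} = 1
G(6) = mex{1,1} = 0
G(7) = mex{0,0,0} = 1
G(8) = mex{1,1,1,0} = 2
G(9) = mex{2,0,0,1,0} = 3
G(10) = mex{3,1,1,0,1} = 2
G(11) = mex{2,0,0,1,0} = 3
G(12) = mex{3,1,1,0,1} = 2
G(13) = mex{2,2,0,1,0} = 3
G(14) = mex{3,3,1,0,1} = 2
G(15) = mex{2,2,2,1,0} = 3
G(16) = mex{3,3,3,2,1} = 0
G(17) = mex{0,2,2,3,2} = 1
G(18) = mex{1,3,3,2,3} = 0
G(19) = mex{0,2,2,3,2} = 1
G(20) = mex{1,3,3,2,3} = 0
G(21) = mex{0,0,2,3,2} = 1
G(22) = mex{1,1,3,2,3} = 0
G(23) = mex{0,0,0,3,2} = 1
G(24) = mex{1,1,1,0,3} = 2
Pile A: G(15) = 3.
Pile B: G(24) = 2.
Pile C: G(16) = 0.
Combined Grundy value = 3 ⊕ 2 ⊕ 0 = 1.
A winning move leaves total XOR = 0, i.e. changes one component's Grundy value g to g ⊕ X where X is the current total.
Pile A: need g' = 3⊕1 = 2. Options: 15−1→G=2, 15−5→G=2, 15−7→G=2, 15−8→G=1, 15−9→G=0. Hits: 3.
Pile B: need g' = 2⊕1 = 3. Options: 24−1→G=1, 24−5→G=1, 24−7→G=1, 24−8→G=0, 24−9→G=3. Hits: 1.
Pile C: need g' = 0⊕1 = 1. Options: 16−1→G=3, 16−5→G=3, 16−7→G=3, 16−8→G=2, 16−9→G=1. Hits: 1.

5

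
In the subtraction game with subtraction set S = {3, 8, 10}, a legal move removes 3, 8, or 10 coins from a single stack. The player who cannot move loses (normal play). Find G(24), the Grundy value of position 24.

0

G(0) = 0
G(1) = mex{} = 0
G(2) = mex{} = 0
G(3) = mex{0} = 1
G(4) = mex{0} = 1
G(5) = mex{0} = 1
G(6) = mex{1} = 0
G(7) = mex{1} = 0
G(8) = mex{1,0} = 2
G(9) = mex{0,0} = 1
G(10) = mex{0,0,0} = 1
G(11) = mex{2,1,0} = 3
G(12) = mex{1,1,0} = 2
G(13) = mex{1,1,1} = 0
G(14) = mex{3,0,1} = 2
G(15) = mex{2,0,1} = 3
G(16) = mex{0,2,0} = 1
G(17) = mex{2,1,0} = 3
G(18) = mex{3,1,2} = 0
G(19) = mex{1,3,1} = 0
G(20) = mex{3,2,1} = 0
G(21) = mex{0,0,3} = 1
G(22) = mex{0,2,2} = 1
G(23) = mex{0,3,0} = 1
G(24) = mex{1,1,2} = 0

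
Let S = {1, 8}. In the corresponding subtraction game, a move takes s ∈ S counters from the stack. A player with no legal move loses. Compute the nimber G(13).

0

n :  0  1  2  3  4  5  6  7  8  9 10 11 12 13
G :  0  1  0  1  0  1  0  1  2  0  1  0  1  0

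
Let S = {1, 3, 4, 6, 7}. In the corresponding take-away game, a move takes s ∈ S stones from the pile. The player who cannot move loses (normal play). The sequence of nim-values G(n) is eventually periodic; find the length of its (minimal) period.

G(0) = 0
G(1) = mex{0} = 1
G(2) = mex{1} = 0
G(3) = mex{0,0} = 1
G(4) = mex{1,1,0} = 2
G(5) = mex{2,0,1} = 3
G(6) = mex{3,1,0,0} = 2
G(7) = mex{2,2,1,1,0} = 3
G(8) = mex{3,3,2,0,1} = 4
G(9) = mex{4,2,3,1,0} = 5
G(10) = mex{5,3,2,2,1} = 0
G(11) = mex{0,4,3,3,2} = 1
G(12) = mex{1,5,4,2,3} = 0
G(13) = mex{0,0,5,3,2} = 1
G(14) = mex{1,1,0,4,3} = 2
G(15) = mex{2,0,1,5,4} = 3
G(16) = mex{3,1,0,0,5} = 2
G(17) = mex{2,2,1,1,0} = 3
G(18) = mex{3,3,2,0,1} = 4
G(19) = mex{4,2,3,1,0} = 5
G(20) = mex{5,3,2,2,1} = 0
G(21) = mex{0,4,3,3,2} = 1
G(n+10) = G(n) holds for n = 0,…,6 (a full window of length max(S) = 7), so the sequence is purely periodic with period 10.

10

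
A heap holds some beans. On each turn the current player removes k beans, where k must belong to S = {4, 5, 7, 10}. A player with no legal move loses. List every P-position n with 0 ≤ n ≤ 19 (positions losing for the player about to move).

0, 1, 2, 3, 14, 15, 16, 17

G(0) = 0
G(1) = mex{} = 0
G(2) = mex{} = 0
G(3) = mex{} = 0
G(4) = mex{0} = 1
G(5) = mex{0,0} = 1
G(6) = mex{0,0} = 1
G(7) = mex{0,0,0} = 1
G(8) = mex{1,0,0} = 2
G(9) = mex{1,1,0} = 2
G(10) = mex{1,1,0,0} = 2
G(11) = mex{1,1,1,0} = 2
G(12) = mex{2,1,1,0} = 3
G(13) = mex{2,2,1,0} = 3
G(14) = mex{2,2,1,1} = 0
G(15) = mex{2,2,2,1} = 0
G(16) = mex{3,2,2,1} = 0
G(17) = mex{3,3,2,1} = 0
G(18) = mex{0,3,2,2} = 1
G(19) = mex{0,0,3,2} = 1
P-positions are exactly the n with G(n) = 0.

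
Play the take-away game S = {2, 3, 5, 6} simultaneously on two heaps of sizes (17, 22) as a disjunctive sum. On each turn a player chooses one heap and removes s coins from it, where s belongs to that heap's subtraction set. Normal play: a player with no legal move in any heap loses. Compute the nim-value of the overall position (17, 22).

All heaps use S = {2, 3, 5, 6}:
n :  0  1  2  3  4  5  6  7  8  9 10 11 12 13 14 15 16 17 18 19 20 21 22
G :  0  0  1  1  2  2  3  3  0  0  1  1  2  2  3  3  0  0  1  1  2  2  3
Heap A: G(17) = 0.
Heap B: G(22) = 3.
Combined Grundy value = 0 ⊕ 3 = 3.

3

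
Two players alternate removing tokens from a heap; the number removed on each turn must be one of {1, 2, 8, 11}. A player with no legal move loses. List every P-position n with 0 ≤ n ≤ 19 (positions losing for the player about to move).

G(0) = 0
G(1) = mex{0} = 1
G(2) = mex{1,0} = 2
G(3) = mex{2,1} = 0
G(4) = mex{0,2} = 1
G(5) = mex{1,0} = 2
G(6) = mex{2,1} = 0
G(7) = mex{0,2} = 1
G(8) = mex{1,0,0} = 2
G(9) = mex{2,1,1} = 0
G(10) = mex{0,2,2} = 1
G(11) = mex{1,0,0,0} = 2
G(12) = mex{2,1,1,1} = 0
G(13) = mex{0,2,2,2} = 1
G(14) = mex{1,0,0,0} = 2
G(15) = mex{2,1,1,1} = 0
G(16) = mex{0,2,2,2} = 1
G(17) = mex{1,0,0,0} = 2
G(18) = mex{2,1,1,1} = 0
G(19) = mex{0,2,2,2} = 1
P-positions are exactly the n with G(n) = 0.

0, 3, 6, 9, 12, 15, 18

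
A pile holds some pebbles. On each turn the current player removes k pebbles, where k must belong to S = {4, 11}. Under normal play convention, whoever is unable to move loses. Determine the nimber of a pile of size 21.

n :  0  1  2  3  4  5  6  7  8  9 10 11 12 13 14 15 16 17 18 19 20 21
G :  0  0  0  0  1  1  1  1  0  0  0  2  1  1  1  0  0  0  0  1  1  1

1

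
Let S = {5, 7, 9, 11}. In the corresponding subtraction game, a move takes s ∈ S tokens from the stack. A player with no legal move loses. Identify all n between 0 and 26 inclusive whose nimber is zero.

n :  0  1  2  3  4  5  6  7  8  9 10 11 12 13 14 15 16 17 18 19 20 21 22 23 24 25 26
G :  0  0  0  0  0  1  1  1  1  1  2  2  2  2  2  3  0  0  0  0  0  1  1  1  1  1  2
P-positions are exactly the n with G(n) = 0.

0, 1, 2, 3, 4, 16, 17, 18, 19, 20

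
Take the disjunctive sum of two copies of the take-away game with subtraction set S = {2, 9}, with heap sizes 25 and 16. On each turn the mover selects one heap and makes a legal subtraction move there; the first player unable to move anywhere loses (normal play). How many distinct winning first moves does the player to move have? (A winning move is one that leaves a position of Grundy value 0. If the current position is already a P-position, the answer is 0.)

All heaps use S = {2, 9}:
n :  0  1  2  3  4  5  6  7  8  9 10 11 12 13 14 15 16 17 18 19 20 21 22 23 24 25
G :  0  0  1  1  0  0  1  1  0  2  1  0  0  1  1  0  0  1  1  0  2  1  0  0  1  1
Heap A: G(25) = 1.
Heap B: G(16) = 0.
Combined Grundy value = 1 ⊕ 0 = 1.
A winning move leaves total XOR = 0, i.e. changes one component's Grundy value g to g ⊕ X where X is the current total.
Heap A: need g' = 1⊕1 = 0. Options: 25−2→G=0, 25−9→G=0. Hits: 2.
Heap B: need g' = 0⊕1 = 1. Options: 16−2→G=1, 16−9→G=1. Hits: 2.

4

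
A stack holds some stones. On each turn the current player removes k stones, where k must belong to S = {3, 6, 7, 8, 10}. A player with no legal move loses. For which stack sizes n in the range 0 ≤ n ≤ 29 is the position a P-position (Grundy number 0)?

0, 1, 2, 13, 14, 15, 26, 27, 28

n :  0  1  2  3  4  5  6  7  8  9 10 11 12 13 14 15 16 17 18 19 20 21 22 23 24 25 26 27 28 29
G :  0  0  0  1  1  1  2  2  2  3  3  3  4  0  0  0  1  1  1  2  2  2  3  3  3  4  0  0  0  1
P-positions are exactly the n with G(n) = 0.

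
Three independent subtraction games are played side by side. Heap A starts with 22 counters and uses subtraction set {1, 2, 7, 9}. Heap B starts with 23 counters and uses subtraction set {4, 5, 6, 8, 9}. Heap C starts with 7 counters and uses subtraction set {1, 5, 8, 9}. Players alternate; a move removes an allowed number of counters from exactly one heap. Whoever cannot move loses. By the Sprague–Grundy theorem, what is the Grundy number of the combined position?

3

Heap A, S = {1, 2, 7, 9}:
n :  0  1  2  3  4  5  6  7  8  9 10 11 12 13 14 15 16 17 18 19 20 21 22
G :  0  1  2  0  1  2  0  1  2  3  4  0  1  2  0  1  2  0  1  2  3  4  0
G_A(22) = 0.
Heap B, S = {4, 5, 6, 8, 9}:
G(0) = 0
G(1) = mex{} = 0
G(2) = mex{} = 0
G(3) = mex{} = 0
G(4) = mex{0} = 1
G(5) = mex{0,0} = 1
G(6) = mex{0,0,0} = 1
G(7) = mex{0,0,0} = 1
G(8) = mex{1,0,0,0} = 2
G(9) = mex{1,1,0,0,0} = 2
G(10) = mex{1,1,1,0,0} = 2
G(11) = mex{1,1,1,0,0} = 2
G(12) = mex{2,1,1,1,0} = 3
G(13) = mex{2,2,1,1,1} = 0
G(14) = mex{2,2,2,1,1} = 0
G(15) = mex{2,2,2,1,1} = 0
G(16) = mex{3,2,2,2,1} = 0
G(17) = mex{0,3,2,2,2} = 1
G(18) = mex{0,0,3,2,2} = 1
G(19) = mex{0,0,0,2,2} = 1
G(20) = mex{0,0,0,3,2} = 1
G(21) = mex{1,0,0,0,3} = 2
G(22) = mex{1,1,0,0,0} = 2
G(23) = mex{1,1,1,0,0} = 2
G_B(23) = 2.
Heap C, S = {1, 5, 8, 9}:
n : 0 1 2 3 4 5 6 7
G : 0 1 0 1 0 1 0 1
G_C(7) = 1.
Combined Grundy value = 0 ⊕ 2 ⊕ 1 = 3.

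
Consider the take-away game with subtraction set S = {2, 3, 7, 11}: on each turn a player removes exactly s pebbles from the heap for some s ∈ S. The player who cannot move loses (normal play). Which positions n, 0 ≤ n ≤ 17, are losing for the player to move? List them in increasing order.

G(0) = 0
G(1) = mex{} = 0
G(2) = mex{0} = 1
G(3) = mex{0,0} = 1
G(4) = mex{1,0} = 2
G(5) = mex{1,1} = 0
G(6) = mex{2,1} = 0
G(7) = mex{0,2,0} = 1
G(8) = mex{0,0,0} = 1
G(9) = mex{1,0,1} = 2
G(10) = mex{1,1,1} = 0
G(11) = mex{2,1,2,0} = 3
G(12) = mex{0,2,0,0} = 1
G(13) = mex{3,0,0,1} = 2
G(14) = mex{1,3,1,1} = 0
G(15) = mex{2,1,1,2} = 0
G(16) = mex{0,2,2,0} = 1
G(17) = mex{0,0,0,0} = 1
P-positions are exactly the n with G(n) = 0.

0, 1, 5, 6, 10, 14, 15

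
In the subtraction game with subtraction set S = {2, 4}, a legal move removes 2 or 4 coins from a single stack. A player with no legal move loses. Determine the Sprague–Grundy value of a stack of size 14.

1

G(0) = 0
G(1) = mex{} = 0
G(2) = mex{0} = 1
G(3) = mex{0} = 1
G(4) = mex{1,0} = 2
G(5) = mex{1,0} = 2
G(6) = mex{2,1} = 0
G(7) = mex{2,1} = 0
G(8) = mex{0,2} = 1
G(9) = mex{0,2} = 1
G(10) = mex{1,0} = 2
G(11) = mex{1,0} = 2
G(12) = mex{2,1} = 0
G(13) = mex{2,1} = 0
G(14) = mex{0,2} = 1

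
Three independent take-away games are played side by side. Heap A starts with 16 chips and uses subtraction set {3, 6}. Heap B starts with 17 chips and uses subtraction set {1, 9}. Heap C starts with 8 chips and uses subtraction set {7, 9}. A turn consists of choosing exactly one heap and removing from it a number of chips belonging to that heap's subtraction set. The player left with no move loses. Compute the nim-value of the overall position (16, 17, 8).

2

Heap A, S = {3, 6}:
G(0) = 0
G(1) = mex{} = 0
G(2) = mex{} = 0
G(3) = mex{0} = 1
G(4) = mex{0} = 1
G(5) = mex{0} = 1
G(6) = mex{1,0} = 2
G(7) = mex{1,0} = 2
G(8) = mex{1,0} = 2
G(9) = mex{2,1} = 0
G(10) = mex{2,1} = 0
G(11) = mex{2,1} = 0
G(12) = mex{0,2} = 1
G(13) = mex{0,2} = 1
G(14) = mex{0,2} = 1
G(15) = mex{1,0} = 2
G(16) = mex{1,0} = 2
G_A(16) = 2.
Heap B, S = {1, 9}:
G(0) = 0
G(1) = mex{0} = 1
G(2) = mex{1} = 0
G(3) = mex{0} = 1
G(4) = mex{1} = 0
G(5) = mex{0} = 1
G(6) = mex{1} = 0
G(7) = mex{0} = 1
G(8) = mex{1} = 0
G(9) = mex{0,0} = 1
G(10) = mex{1,1} = 0
G(11) = mex{0,0} = 1
G(12) = mex{1,1} = 0
G(13) = mex{0,0} = 1
G(14) = mex{1,1} = 0
G(15) = mex{0,0} = 1
G(16) = mex{1,1} = 0
G(17) = mex{0,0} = 1
G_B(17) = 1.
Heap C, S = {7, 9}:
n : 0 1 2 3 4 5 6 7 8
G : 0 0 0 0 0 0 0 1 1
G_C(8) = 1.
Combined Grundy value = 2 ⊕ 1 ⊕ 1 = 2.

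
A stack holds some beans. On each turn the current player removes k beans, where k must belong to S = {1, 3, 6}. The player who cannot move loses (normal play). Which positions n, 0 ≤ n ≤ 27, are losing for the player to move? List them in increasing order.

0, 2, 4, 9, 11, 13, 18, 20, 22, 27

n :  0  1  2  3  4  5  6  7  8  9 10 11 12 13 14 15 16 17 18 19 20 21 22 23 24 25 26 27
G :  0  1  0  1  0  1  2  3  2  0  1  0  1  0  1  2  3  2  0  1  0  1  0  1  2  3  2  0
P-positions are exactly the n with G(n) = 0.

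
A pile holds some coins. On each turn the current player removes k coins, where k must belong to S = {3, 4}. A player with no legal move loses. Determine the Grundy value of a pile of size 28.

G(0) = 0
G(1) = mex{} = 0
G(2) = mex{} = 0
G(3) = mex{0} = 1
G(4) = mex{0,0} = 1
G(5) = mex{0,0} = 1
G(6) = mex{1,0} = 2
G(7) = mex{1,1} = 0
G(8) = mex{1,1} = 0
G(9) = mex{2,1} = 0
G(10) = mex{0,2} = 1
G(11) = mex{0,0} = 1
G(12) = mex{0,0} = 1
G(13) = mex{1,0} = 2
G(14) = mex{1,1} = 0
G(15) = mex{1,1} = 0
G(16) = mex{2,1} = 0
G(17) = mex{0,2} = 1
G(18) = mex{0,0} = 1
G(19) = mex{0,0} = 1
G(20) = mex{1,0} = 2
G(21) = mex{1,1} = 0
G(22) = mex{1,1} = 0
G(23) = mex{2,1} = 0
G(24) = mex{0,2} = 1
G(25) = mex{0,0} = 1
G(26) = mex{0,0} = 1
G(27) = mex{1,0} = 2
G(28) = mex{1,1} = 0

0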